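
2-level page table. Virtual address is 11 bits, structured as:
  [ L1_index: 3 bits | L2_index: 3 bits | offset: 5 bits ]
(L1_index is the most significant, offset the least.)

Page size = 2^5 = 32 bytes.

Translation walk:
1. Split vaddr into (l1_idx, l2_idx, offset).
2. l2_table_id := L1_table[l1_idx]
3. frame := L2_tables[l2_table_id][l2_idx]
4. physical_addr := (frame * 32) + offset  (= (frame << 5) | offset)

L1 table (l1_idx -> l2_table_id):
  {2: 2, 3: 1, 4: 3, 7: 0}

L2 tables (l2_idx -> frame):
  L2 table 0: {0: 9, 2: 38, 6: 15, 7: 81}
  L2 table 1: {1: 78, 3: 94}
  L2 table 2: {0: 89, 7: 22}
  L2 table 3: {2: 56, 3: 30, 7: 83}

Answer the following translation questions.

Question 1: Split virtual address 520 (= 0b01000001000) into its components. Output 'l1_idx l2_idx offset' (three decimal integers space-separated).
vaddr = 520 = 0b01000001000
  top 3 bits -> l1_idx = 2
  next 3 bits -> l2_idx = 0
  bottom 5 bits -> offset = 8

Answer: 2 0 8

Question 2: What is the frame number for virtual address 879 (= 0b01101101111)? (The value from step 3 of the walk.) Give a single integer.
vaddr = 879: l1_idx=3, l2_idx=3
L1[3] = 1; L2[1][3] = 94

Answer: 94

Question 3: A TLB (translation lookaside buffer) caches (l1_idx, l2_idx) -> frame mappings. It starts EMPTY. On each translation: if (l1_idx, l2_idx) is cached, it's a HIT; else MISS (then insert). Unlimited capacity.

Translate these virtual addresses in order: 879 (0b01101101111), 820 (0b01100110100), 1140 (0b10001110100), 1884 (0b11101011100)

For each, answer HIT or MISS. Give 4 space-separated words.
Answer: MISS MISS MISS MISS

Derivation:
vaddr=879: (3,3) not in TLB -> MISS, insert
vaddr=820: (3,1) not in TLB -> MISS, insert
vaddr=1140: (4,3) not in TLB -> MISS, insert
vaddr=1884: (7,2) not in TLB -> MISS, insert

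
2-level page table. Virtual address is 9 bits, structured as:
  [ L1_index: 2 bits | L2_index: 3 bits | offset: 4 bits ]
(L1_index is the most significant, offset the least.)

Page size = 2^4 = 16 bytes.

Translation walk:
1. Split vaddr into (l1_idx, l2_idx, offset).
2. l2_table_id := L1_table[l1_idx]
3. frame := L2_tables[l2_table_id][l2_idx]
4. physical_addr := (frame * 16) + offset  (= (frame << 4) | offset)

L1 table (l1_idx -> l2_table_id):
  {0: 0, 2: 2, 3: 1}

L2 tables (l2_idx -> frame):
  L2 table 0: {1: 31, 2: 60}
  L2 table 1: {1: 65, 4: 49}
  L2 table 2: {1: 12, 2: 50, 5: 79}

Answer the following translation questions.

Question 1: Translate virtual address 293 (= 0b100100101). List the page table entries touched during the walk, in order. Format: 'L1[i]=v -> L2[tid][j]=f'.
vaddr = 293 = 0b100100101
Split: l1_idx=2, l2_idx=2, offset=5

Answer: L1[2]=2 -> L2[2][2]=50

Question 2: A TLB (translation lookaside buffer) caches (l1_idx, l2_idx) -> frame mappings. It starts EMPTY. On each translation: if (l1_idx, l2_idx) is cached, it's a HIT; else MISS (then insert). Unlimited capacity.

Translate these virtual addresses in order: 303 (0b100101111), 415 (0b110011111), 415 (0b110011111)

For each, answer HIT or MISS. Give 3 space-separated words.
Answer: MISS MISS HIT

Derivation:
vaddr=303: (2,2) not in TLB -> MISS, insert
vaddr=415: (3,1) not in TLB -> MISS, insert
vaddr=415: (3,1) in TLB -> HIT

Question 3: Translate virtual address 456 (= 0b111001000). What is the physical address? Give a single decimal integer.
vaddr = 456 = 0b111001000
Split: l1_idx=3, l2_idx=4, offset=8
L1[3] = 1
L2[1][4] = 49
paddr = 49 * 16 + 8 = 792

Answer: 792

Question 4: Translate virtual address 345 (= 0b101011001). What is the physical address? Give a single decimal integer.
vaddr = 345 = 0b101011001
Split: l1_idx=2, l2_idx=5, offset=9
L1[2] = 2
L2[2][5] = 79
paddr = 79 * 16 + 9 = 1273

Answer: 1273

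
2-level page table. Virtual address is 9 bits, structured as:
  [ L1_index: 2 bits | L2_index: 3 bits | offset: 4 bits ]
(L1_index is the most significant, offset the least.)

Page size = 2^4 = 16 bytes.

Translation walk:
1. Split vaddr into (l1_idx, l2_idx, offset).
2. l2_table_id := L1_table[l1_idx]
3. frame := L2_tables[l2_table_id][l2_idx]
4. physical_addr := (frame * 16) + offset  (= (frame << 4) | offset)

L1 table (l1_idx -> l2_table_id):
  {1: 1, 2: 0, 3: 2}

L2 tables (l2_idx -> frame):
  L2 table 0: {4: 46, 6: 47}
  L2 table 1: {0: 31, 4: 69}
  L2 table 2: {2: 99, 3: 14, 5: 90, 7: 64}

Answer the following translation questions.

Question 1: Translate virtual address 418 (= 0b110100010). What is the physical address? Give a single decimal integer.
vaddr = 418 = 0b110100010
Split: l1_idx=3, l2_idx=2, offset=2
L1[3] = 2
L2[2][2] = 99
paddr = 99 * 16 + 2 = 1586

Answer: 1586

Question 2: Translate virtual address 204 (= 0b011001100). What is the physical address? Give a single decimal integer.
Answer: 1116

Derivation:
vaddr = 204 = 0b011001100
Split: l1_idx=1, l2_idx=4, offset=12
L1[1] = 1
L2[1][4] = 69
paddr = 69 * 16 + 12 = 1116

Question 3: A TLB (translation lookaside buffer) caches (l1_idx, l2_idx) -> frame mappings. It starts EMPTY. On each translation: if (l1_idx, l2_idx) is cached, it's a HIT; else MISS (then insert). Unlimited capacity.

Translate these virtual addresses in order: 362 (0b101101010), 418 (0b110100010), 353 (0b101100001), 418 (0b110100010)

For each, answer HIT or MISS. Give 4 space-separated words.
Answer: MISS MISS HIT HIT

Derivation:
vaddr=362: (2,6) not in TLB -> MISS, insert
vaddr=418: (3,2) not in TLB -> MISS, insert
vaddr=353: (2,6) in TLB -> HIT
vaddr=418: (3,2) in TLB -> HIT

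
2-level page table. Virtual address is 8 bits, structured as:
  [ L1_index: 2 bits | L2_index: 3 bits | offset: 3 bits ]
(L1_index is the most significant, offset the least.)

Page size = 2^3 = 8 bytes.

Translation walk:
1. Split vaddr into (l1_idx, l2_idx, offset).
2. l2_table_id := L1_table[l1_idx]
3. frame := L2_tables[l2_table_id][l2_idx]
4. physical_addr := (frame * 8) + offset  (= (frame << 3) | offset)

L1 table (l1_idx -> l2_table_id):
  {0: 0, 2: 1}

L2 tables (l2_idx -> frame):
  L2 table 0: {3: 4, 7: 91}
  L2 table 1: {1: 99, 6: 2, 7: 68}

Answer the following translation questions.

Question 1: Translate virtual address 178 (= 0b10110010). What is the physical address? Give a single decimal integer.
Answer: 18

Derivation:
vaddr = 178 = 0b10110010
Split: l1_idx=2, l2_idx=6, offset=2
L1[2] = 1
L2[1][6] = 2
paddr = 2 * 8 + 2 = 18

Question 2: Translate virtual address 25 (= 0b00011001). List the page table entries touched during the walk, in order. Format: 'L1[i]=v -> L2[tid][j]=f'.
vaddr = 25 = 0b00011001
Split: l1_idx=0, l2_idx=3, offset=1

Answer: L1[0]=0 -> L2[0][3]=4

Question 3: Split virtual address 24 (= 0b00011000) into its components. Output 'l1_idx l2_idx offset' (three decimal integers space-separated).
vaddr = 24 = 0b00011000
  top 2 bits -> l1_idx = 0
  next 3 bits -> l2_idx = 3
  bottom 3 bits -> offset = 0

Answer: 0 3 0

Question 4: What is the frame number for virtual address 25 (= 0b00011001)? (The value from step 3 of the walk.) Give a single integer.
Answer: 4

Derivation:
vaddr = 25: l1_idx=0, l2_idx=3
L1[0] = 0; L2[0][3] = 4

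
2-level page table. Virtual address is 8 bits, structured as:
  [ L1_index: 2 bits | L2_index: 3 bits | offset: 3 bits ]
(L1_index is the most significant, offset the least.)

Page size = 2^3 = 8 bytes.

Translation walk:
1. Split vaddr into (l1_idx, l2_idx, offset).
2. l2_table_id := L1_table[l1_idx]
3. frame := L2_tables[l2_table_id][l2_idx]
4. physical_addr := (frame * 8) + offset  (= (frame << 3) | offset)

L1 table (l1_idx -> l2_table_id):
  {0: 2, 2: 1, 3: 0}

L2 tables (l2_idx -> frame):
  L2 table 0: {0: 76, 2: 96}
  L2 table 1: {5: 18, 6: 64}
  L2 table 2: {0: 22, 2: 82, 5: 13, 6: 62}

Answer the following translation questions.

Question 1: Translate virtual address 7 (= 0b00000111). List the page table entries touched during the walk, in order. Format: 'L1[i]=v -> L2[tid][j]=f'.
vaddr = 7 = 0b00000111
Split: l1_idx=0, l2_idx=0, offset=7

Answer: L1[0]=2 -> L2[2][0]=22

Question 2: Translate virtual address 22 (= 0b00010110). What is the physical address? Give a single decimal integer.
vaddr = 22 = 0b00010110
Split: l1_idx=0, l2_idx=2, offset=6
L1[0] = 2
L2[2][2] = 82
paddr = 82 * 8 + 6 = 662

Answer: 662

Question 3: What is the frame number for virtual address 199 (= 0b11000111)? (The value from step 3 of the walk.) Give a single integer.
vaddr = 199: l1_idx=3, l2_idx=0
L1[3] = 0; L2[0][0] = 76

Answer: 76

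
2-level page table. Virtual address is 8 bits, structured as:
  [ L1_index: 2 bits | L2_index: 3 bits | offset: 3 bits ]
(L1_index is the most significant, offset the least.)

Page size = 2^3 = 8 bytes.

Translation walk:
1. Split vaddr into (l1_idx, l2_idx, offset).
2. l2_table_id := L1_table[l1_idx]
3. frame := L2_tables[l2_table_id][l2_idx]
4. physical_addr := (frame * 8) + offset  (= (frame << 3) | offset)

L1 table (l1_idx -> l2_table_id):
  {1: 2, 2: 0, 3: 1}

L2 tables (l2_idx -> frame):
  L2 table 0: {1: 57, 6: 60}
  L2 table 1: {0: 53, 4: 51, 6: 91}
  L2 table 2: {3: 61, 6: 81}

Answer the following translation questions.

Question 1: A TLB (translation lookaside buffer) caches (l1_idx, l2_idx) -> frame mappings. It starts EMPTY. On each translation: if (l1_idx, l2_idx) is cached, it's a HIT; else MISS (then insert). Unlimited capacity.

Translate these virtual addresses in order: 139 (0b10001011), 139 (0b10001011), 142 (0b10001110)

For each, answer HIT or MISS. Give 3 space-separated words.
vaddr=139: (2,1) not in TLB -> MISS, insert
vaddr=139: (2,1) in TLB -> HIT
vaddr=142: (2,1) in TLB -> HIT

Answer: MISS HIT HIT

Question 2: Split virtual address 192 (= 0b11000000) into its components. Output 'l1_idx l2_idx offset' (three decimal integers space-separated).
Answer: 3 0 0

Derivation:
vaddr = 192 = 0b11000000
  top 2 bits -> l1_idx = 3
  next 3 bits -> l2_idx = 0
  bottom 3 bits -> offset = 0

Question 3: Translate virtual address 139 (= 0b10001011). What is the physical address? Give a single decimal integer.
Answer: 459

Derivation:
vaddr = 139 = 0b10001011
Split: l1_idx=2, l2_idx=1, offset=3
L1[2] = 0
L2[0][1] = 57
paddr = 57 * 8 + 3 = 459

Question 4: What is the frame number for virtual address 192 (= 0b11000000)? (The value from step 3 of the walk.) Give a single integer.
vaddr = 192: l1_idx=3, l2_idx=0
L1[3] = 1; L2[1][0] = 53

Answer: 53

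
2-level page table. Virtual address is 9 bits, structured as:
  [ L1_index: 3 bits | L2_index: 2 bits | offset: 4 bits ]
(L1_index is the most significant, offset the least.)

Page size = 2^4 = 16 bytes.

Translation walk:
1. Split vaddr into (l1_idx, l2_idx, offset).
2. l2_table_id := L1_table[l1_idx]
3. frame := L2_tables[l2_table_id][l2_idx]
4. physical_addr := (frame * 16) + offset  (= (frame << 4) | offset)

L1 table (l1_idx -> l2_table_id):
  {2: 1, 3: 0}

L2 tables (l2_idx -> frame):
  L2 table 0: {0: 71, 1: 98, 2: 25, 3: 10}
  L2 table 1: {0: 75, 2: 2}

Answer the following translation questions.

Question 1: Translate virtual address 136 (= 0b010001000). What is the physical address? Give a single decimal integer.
vaddr = 136 = 0b010001000
Split: l1_idx=2, l2_idx=0, offset=8
L1[2] = 1
L2[1][0] = 75
paddr = 75 * 16 + 8 = 1208

Answer: 1208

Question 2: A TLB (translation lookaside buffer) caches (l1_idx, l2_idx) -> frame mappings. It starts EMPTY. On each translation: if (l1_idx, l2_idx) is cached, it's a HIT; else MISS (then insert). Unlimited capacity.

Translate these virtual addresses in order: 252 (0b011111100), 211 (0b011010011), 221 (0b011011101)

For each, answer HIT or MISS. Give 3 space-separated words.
Answer: MISS MISS HIT

Derivation:
vaddr=252: (3,3) not in TLB -> MISS, insert
vaddr=211: (3,1) not in TLB -> MISS, insert
vaddr=221: (3,1) in TLB -> HIT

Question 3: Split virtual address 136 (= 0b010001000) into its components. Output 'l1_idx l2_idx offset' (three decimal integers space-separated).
Answer: 2 0 8

Derivation:
vaddr = 136 = 0b010001000
  top 3 bits -> l1_idx = 2
  next 2 bits -> l2_idx = 0
  bottom 4 bits -> offset = 8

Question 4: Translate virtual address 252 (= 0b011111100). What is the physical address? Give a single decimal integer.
Answer: 172

Derivation:
vaddr = 252 = 0b011111100
Split: l1_idx=3, l2_idx=3, offset=12
L1[3] = 0
L2[0][3] = 10
paddr = 10 * 16 + 12 = 172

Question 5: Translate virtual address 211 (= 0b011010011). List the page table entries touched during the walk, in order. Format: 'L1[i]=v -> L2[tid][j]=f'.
Answer: L1[3]=0 -> L2[0][1]=98

Derivation:
vaddr = 211 = 0b011010011
Split: l1_idx=3, l2_idx=1, offset=3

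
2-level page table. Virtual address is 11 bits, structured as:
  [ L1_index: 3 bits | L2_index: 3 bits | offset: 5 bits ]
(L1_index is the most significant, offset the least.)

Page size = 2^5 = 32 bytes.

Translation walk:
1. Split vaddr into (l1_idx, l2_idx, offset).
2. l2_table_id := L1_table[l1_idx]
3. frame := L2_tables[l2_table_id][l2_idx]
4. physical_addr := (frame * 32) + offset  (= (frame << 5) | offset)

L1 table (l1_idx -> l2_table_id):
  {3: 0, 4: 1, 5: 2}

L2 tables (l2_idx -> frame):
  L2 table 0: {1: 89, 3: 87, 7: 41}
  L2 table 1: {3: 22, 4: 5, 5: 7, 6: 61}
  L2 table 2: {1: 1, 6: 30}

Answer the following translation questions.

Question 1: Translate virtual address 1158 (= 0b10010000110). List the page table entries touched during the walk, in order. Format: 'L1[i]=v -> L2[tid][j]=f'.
vaddr = 1158 = 0b10010000110
Split: l1_idx=4, l2_idx=4, offset=6

Answer: L1[4]=1 -> L2[1][4]=5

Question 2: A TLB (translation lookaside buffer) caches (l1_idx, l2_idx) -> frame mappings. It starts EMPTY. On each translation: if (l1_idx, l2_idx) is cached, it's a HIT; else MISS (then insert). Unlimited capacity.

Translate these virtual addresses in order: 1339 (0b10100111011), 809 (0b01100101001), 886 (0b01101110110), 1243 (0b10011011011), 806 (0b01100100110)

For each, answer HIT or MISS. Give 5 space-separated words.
Answer: MISS MISS MISS MISS HIT

Derivation:
vaddr=1339: (5,1) not in TLB -> MISS, insert
vaddr=809: (3,1) not in TLB -> MISS, insert
vaddr=886: (3,3) not in TLB -> MISS, insert
vaddr=1243: (4,6) not in TLB -> MISS, insert
vaddr=806: (3,1) in TLB -> HIT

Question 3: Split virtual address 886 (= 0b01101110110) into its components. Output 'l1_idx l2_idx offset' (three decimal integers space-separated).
Answer: 3 3 22

Derivation:
vaddr = 886 = 0b01101110110
  top 3 bits -> l1_idx = 3
  next 3 bits -> l2_idx = 3
  bottom 5 bits -> offset = 22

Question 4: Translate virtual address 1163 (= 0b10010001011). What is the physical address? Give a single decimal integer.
vaddr = 1163 = 0b10010001011
Split: l1_idx=4, l2_idx=4, offset=11
L1[4] = 1
L2[1][4] = 5
paddr = 5 * 32 + 11 = 171

Answer: 171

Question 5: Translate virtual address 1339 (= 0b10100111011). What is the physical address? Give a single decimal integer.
vaddr = 1339 = 0b10100111011
Split: l1_idx=5, l2_idx=1, offset=27
L1[5] = 2
L2[2][1] = 1
paddr = 1 * 32 + 27 = 59

Answer: 59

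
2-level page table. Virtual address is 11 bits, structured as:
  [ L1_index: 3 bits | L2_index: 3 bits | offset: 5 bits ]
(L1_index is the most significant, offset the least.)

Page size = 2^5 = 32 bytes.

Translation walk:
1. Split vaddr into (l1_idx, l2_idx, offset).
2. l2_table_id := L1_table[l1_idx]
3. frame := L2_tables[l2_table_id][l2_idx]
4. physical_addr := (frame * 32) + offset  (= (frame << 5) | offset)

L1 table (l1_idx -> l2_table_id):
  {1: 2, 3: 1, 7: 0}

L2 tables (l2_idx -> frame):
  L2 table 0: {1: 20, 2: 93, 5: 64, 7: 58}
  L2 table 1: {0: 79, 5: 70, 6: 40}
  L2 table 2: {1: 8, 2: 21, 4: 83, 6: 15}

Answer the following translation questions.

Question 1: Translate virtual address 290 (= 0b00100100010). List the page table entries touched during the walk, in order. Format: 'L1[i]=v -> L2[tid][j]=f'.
vaddr = 290 = 0b00100100010
Split: l1_idx=1, l2_idx=1, offset=2

Answer: L1[1]=2 -> L2[2][1]=8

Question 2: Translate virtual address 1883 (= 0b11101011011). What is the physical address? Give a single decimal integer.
Answer: 3003

Derivation:
vaddr = 1883 = 0b11101011011
Split: l1_idx=7, l2_idx=2, offset=27
L1[7] = 0
L2[0][2] = 93
paddr = 93 * 32 + 27 = 3003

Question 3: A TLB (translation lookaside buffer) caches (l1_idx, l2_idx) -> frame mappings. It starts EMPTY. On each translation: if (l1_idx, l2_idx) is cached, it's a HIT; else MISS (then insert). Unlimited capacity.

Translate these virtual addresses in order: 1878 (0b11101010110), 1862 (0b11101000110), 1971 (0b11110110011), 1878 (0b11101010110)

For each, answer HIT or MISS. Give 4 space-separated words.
Answer: MISS HIT MISS HIT

Derivation:
vaddr=1878: (7,2) not in TLB -> MISS, insert
vaddr=1862: (7,2) in TLB -> HIT
vaddr=1971: (7,5) not in TLB -> MISS, insert
vaddr=1878: (7,2) in TLB -> HIT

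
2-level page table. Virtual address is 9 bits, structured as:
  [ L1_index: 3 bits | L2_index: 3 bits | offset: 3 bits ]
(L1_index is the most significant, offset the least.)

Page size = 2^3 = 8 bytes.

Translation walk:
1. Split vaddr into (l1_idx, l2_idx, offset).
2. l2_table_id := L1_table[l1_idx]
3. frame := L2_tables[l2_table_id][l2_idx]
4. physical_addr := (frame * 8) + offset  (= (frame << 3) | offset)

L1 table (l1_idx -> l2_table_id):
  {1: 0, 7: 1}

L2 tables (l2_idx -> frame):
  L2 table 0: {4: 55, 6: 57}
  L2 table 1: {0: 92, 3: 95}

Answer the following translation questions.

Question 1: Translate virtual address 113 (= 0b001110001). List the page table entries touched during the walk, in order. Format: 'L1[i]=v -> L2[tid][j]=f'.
vaddr = 113 = 0b001110001
Split: l1_idx=1, l2_idx=6, offset=1

Answer: L1[1]=0 -> L2[0][6]=57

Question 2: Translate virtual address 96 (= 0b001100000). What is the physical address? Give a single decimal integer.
vaddr = 96 = 0b001100000
Split: l1_idx=1, l2_idx=4, offset=0
L1[1] = 0
L2[0][4] = 55
paddr = 55 * 8 + 0 = 440

Answer: 440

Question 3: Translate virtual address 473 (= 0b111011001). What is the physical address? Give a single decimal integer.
Answer: 761

Derivation:
vaddr = 473 = 0b111011001
Split: l1_idx=7, l2_idx=3, offset=1
L1[7] = 1
L2[1][3] = 95
paddr = 95 * 8 + 1 = 761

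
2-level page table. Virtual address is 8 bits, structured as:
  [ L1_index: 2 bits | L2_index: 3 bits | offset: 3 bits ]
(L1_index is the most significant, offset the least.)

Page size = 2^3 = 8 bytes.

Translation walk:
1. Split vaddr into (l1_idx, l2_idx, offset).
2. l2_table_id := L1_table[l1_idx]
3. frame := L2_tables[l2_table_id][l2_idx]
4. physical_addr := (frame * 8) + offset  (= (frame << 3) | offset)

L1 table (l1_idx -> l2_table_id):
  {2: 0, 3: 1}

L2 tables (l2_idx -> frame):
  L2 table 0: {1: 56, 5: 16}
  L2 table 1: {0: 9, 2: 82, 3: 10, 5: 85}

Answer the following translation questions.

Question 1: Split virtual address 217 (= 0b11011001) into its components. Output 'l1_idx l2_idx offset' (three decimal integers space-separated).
vaddr = 217 = 0b11011001
  top 2 bits -> l1_idx = 3
  next 3 bits -> l2_idx = 3
  bottom 3 bits -> offset = 1

Answer: 3 3 1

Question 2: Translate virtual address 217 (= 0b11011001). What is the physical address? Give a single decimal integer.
vaddr = 217 = 0b11011001
Split: l1_idx=3, l2_idx=3, offset=1
L1[3] = 1
L2[1][3] = 10
paddr = 10 * 8 + 1 = 81

Answer: 81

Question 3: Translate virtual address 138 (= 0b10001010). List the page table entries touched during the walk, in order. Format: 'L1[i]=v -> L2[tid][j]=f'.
vaddr = 138 = 0b10001010
Split: l1_idx=2, l2_idx=1, offset=2

Answer: L1[2]=0 -> L2[0][1]=56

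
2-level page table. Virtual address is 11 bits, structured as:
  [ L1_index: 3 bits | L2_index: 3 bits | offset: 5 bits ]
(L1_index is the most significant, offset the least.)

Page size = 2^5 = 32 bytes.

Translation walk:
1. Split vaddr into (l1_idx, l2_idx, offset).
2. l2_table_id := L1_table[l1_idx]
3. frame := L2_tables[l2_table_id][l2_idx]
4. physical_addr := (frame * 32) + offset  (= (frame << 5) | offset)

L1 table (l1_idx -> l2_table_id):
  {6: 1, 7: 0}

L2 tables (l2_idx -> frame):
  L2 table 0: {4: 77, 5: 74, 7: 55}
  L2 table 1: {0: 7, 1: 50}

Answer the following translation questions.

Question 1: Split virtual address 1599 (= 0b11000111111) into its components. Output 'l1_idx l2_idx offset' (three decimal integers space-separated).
vaddr = 1599 = 0b11000111111
  top 3 bits -> l1_idx = 6
  next 3 bits -> l2_idx = 1
  bottom 5 bits -> offset = 31

Answer: 6 1 31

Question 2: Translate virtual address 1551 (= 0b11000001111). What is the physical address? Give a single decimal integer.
vaddr = 1551 = 0b11000001111
Split: l1_idx=6, l2_idx=0, offset=15
L1[6] = 1
L2[1][0] = 7
paddr = 7 * 32 + 15 = 239

Answer: 239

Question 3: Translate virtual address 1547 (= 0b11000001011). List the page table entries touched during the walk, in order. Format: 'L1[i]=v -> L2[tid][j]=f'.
Answer: L1[6]=1 -> L2[1][0]=7

Derivation:
vaddr = 1547 = 0b11000001011
Split: l1_idx=6, l2_idx=0, offset=11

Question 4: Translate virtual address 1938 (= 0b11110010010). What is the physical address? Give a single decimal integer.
Answer: 2482

Derivation:
vaddr = 1938 = 0b11110010010
Split: l1_idx=7, l2_idx=4, offset=18
L1[7] = 0
L2[0][4] = 77
paddr = 77 * 32 + 18 = 2482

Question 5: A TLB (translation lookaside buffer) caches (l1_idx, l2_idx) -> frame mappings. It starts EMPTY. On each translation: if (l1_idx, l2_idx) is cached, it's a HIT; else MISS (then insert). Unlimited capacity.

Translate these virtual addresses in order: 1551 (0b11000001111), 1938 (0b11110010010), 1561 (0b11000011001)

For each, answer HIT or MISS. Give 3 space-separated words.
Answer: MISS MISS HIT

Derivation:
vaddr=1551: (6,0) not in TLB -> MISS, insert
vaddr=1938: (7,4) not in TLB -> MISS, insert
vaddr=1561: (6,0) in TLB -> HIT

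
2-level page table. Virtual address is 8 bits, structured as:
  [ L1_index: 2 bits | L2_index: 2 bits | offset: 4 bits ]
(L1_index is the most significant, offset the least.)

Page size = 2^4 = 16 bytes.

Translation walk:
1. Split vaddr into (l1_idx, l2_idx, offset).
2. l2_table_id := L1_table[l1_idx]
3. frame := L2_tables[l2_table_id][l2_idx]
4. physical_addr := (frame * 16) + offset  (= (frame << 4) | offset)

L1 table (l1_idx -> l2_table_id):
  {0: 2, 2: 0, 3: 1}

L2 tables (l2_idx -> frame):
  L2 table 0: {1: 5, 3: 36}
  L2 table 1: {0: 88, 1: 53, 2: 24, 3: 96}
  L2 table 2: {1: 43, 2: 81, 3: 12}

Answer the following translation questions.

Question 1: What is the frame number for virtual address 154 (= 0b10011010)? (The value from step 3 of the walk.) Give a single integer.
Answer: 5

Derivation:
vaddr = 154: l1_idx=2, l2_idx=1
L1[2] = 0; L2[0][1] = 5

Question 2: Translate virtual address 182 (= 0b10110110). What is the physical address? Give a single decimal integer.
Answer: 582

Derivation:
vaddr = 182 = 0b10110110
Split: l1_idx=2, l2_idx=3, offset=6
L1[2] = 0
L2[0][3] = 36
paddr = 36 * 16 + 6 = 582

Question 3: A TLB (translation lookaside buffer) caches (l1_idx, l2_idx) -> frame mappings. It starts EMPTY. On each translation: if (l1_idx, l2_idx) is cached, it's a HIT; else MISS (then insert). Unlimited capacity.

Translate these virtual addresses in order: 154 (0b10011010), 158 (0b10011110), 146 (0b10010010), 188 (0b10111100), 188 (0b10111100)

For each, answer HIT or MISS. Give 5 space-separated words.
Answer: MISS HIT HIT MISS HIT

Derivation:
vaddr=154: (2,1) not in TLB -> MISS, insert
vaddr=158: (2,1) in TLB -> HIT
vaddr=146: (2,1) in TLB -> HIT
vaddr=188: (2,3) not in TLB -> MISS, insert
vaddr=188: (2,3) in TLB -> HIT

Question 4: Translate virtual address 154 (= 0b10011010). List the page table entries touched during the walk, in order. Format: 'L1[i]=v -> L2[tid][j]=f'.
Answer: L1[2]=0 -> L2[0][1]=5

Derivation:
vaddr = 154 = 0b10011010
Split: l1_idx=2, l2_idx=1, offset=10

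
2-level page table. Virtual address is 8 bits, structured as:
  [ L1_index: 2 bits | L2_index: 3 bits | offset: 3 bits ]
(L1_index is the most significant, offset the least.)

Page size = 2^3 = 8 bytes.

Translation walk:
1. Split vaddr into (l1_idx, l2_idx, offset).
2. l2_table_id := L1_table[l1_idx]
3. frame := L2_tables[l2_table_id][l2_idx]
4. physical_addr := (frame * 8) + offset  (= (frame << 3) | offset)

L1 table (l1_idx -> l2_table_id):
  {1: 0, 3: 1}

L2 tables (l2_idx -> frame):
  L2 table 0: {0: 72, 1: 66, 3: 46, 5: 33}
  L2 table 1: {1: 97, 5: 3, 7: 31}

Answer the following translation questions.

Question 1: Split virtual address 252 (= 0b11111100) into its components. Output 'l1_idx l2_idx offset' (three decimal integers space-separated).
vaddr = 252 = 0b11111100
  top 2 bits -> l1_idx = 3
  next 3 bits -> l2_idx = 7
  bottom 3 bits -> offset = 4

Answer: 3 7 4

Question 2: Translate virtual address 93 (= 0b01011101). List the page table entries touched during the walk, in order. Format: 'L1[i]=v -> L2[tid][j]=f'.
vaddr = 93 = 0b01011101
Split: l1_idx=1, l2_idx=3, offset=5

Answer: L1[1]=0 -> L2[0][3]=46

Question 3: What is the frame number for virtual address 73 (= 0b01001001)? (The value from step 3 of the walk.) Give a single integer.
vaddr = 73: l1_idx=1, l2_idx=1
L1[1] = 0; L2[0][1] = 66

Answer: 66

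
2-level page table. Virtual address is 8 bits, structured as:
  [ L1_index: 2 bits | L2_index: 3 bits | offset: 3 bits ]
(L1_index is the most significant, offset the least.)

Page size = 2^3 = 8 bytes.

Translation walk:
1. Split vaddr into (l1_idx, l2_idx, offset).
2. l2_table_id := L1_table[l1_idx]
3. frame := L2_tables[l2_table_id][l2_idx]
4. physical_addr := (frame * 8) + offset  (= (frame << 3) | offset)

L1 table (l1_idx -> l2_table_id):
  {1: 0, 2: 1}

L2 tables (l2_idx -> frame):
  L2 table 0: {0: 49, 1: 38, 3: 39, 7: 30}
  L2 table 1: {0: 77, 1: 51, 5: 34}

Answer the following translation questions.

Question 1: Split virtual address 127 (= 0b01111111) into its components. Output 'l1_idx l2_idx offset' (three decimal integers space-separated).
vaddr = 127 = 0b01111111
  top 2 bits -> l1_idx = 1
  next 3 bits -> l2_idx = 7
  bottom 3 bits -> offset = 7

Answer: 1 7 7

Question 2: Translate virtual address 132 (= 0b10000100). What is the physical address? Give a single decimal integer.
Answer: 620

Derivation:
vaddr = 132 = 0b10000100
Split: l1_idx=2, l2_idx=0, offset=4
L1[2] = 1
L2[1][0] = 77
paddr = 77 * 8 + 4 = 620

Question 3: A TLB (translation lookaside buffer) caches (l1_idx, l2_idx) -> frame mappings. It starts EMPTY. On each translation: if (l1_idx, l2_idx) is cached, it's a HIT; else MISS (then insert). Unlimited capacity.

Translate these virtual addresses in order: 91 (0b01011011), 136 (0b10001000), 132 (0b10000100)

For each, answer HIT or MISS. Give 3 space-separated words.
vaddr=91: (1,3) not in TLB -> MISS, insert
vaddr=136: (2,1) not in TLB -> MISS, insert
vaddr=132: (2,0) not in TLB -> MISS, insert

Answer: MISS MISS MISS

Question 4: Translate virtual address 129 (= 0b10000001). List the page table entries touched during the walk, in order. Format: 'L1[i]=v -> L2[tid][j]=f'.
vaddr = 129 = 0b10000001
Split: l1_idx=2, l2_idx=0, offset=1

Answer: L1[2]=1 -> L2[1][0]=77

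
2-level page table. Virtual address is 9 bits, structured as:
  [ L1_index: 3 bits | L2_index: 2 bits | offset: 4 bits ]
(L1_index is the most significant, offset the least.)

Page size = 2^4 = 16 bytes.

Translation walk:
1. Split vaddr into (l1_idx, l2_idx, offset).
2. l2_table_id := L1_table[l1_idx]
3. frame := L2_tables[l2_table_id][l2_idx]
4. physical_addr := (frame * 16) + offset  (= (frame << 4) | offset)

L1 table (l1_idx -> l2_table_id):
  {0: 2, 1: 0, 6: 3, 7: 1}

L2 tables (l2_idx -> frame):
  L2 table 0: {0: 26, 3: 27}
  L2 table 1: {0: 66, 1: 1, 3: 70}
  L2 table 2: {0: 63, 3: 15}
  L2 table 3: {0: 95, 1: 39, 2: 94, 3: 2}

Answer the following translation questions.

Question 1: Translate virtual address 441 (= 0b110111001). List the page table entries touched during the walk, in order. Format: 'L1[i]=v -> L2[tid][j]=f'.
vaddr = 441 = 0b110111001
Split: l1_idx=6, l2_idx=3, offset=9

Answer: L1[6]=3 -> L2[3][3]=2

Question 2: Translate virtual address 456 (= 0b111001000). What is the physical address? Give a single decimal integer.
Answer: 1064

Derivation:
vaddr = 456 = 0b111001000
Split: l1_idx=7, l2_idx=0, offset=8
L1[7] = 1
L2[1][0] = 66
paddr = 66 * 16 + 8 = 1064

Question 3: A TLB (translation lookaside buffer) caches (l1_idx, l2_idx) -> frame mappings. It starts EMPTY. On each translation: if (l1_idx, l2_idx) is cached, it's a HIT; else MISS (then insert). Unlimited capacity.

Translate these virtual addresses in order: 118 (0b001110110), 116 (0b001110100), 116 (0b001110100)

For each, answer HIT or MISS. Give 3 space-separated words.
vaddr=118: (1,3) not in TLB -> MISS, insert
vaddr=116: (1,3) in TLB -> HIT
vaddr=116: (1,3) in TLB -> HIT

Answer: MISS HIT HIT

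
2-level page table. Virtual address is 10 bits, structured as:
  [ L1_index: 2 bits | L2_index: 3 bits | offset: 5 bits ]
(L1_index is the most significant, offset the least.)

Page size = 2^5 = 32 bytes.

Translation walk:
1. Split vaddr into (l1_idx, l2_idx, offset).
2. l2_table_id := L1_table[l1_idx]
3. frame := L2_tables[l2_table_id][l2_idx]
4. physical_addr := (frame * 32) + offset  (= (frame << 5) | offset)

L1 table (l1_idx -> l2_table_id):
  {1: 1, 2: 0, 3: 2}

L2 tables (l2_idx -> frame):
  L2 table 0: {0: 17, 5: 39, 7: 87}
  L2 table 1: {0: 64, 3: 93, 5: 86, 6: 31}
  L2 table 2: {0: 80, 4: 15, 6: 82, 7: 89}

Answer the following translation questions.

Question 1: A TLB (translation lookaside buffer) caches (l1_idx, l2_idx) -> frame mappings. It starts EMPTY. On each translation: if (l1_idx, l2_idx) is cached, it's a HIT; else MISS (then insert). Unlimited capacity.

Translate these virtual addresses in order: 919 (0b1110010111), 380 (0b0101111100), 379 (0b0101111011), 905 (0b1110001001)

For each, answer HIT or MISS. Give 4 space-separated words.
Answer: MISS MISS HIT HIT

Derivation:
vaddr=919: (3,4) not in TLB -> MISS, insert
vaddr=380: (1,3) not in TLB -> MISS, insert
vaddr=379: (1,3) in TLB -> HIT
vaddr=905: (3,4) in TLB -> HIT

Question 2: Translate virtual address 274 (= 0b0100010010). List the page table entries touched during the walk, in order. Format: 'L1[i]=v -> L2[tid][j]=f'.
Answer: L1[1]=1 -> L2[1][0]=64

Derivation:
vaddr = 274 = 0b0100010010
Split: l1_idx=1, l2_idx=0, offset=18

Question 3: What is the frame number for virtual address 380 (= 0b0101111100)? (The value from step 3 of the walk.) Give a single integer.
vaddr = 380: l1_idx=1, l2_idx=3
L1[1] = 1; L2[1][3] = 93

Answer: 93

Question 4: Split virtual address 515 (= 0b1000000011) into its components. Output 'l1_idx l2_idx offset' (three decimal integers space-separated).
Answer: 2 0 3

Derivation:
vaddr = 515 = 0b1000000011
  top 2 bits -> l1_idx = 2
  next 3 bits -> l2_idx = 0
  bottom 5 bits -> offset = 3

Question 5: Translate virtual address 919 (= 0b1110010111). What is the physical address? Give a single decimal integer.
vaddr = 919 = 0b1110010111
Split: l1_idx=3, l2_idx=4, offset=23
L1[3] = 2
L2[2][4] = 15
paddr = 15 * 32 + 23 = 503

Answer: 503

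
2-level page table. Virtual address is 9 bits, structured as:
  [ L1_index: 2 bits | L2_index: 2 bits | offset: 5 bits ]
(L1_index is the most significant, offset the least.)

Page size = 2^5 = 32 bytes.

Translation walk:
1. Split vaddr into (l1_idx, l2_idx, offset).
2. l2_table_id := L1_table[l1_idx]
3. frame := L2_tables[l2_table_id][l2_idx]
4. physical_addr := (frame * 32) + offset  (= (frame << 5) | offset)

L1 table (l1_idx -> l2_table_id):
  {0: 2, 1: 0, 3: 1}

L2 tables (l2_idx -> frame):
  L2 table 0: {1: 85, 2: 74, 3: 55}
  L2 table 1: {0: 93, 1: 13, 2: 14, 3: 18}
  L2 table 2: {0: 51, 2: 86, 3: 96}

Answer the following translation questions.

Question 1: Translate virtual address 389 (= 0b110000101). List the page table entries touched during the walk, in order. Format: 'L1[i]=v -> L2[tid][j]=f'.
Answer: L1[3]=1 -> L2[1][0]=93

Derivation:
vaddr = 389 = 0b110000101
Split: l1_idx=3, l2_idx=0, offset=5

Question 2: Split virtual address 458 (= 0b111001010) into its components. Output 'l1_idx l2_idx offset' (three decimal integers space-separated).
Answer: 3 2 10

Derivation:
vaddr = 458 = 0b111001010
  top 2 bits -> l1_idx = 3
  next 2 bits -> l2_idx = 2
  bottom 5 bits -> offset = 10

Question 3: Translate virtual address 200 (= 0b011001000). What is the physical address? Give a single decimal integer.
vaddr = 200 = 0b011001000
Split: l1_idx=1, l2_idx=2, offset=8
L1[1] = 0
L2[0][2] = 74
paddr = 74 * 32 + 8 = 2376

Answer: 2376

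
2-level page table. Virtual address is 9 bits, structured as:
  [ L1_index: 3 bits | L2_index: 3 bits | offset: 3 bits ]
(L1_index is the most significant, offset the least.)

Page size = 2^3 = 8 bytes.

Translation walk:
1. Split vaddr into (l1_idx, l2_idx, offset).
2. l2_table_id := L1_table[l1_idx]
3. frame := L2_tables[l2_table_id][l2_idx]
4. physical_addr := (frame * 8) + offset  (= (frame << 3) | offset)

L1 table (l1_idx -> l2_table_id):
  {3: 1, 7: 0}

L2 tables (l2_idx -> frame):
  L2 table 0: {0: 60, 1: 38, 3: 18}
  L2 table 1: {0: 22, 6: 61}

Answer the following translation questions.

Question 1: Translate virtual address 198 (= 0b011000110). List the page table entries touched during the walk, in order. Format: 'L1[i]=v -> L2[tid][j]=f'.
Answer: L1[3]=1 -> L2[1][0]=22

Derivation:
vaddr = 198 = 0b011000110
Split: l1_idx=3, l2_idx=0, offset=6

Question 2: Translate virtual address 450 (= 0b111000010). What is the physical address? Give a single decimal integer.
vaddr = 450 = 0b111000010
Split: l1_idx=7, l2_idx=0, offset=2
L1[7] = 0
L2[0][0] = 60
paddr = 60 * 8 + 2 = 482

Answer: 482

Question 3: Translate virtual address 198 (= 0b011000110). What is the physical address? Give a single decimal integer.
vaddr = 198 = 0b011000110
Split: l1_idx=3, l2_idx=0, offset=6
L1[3] = 1
L2[1][0] = 22
paddr = 22 * 8 + 6 = 182

Answer: 182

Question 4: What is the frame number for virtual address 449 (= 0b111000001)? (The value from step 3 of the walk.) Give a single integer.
Answer: 60

Derivation:
vaddr = 449: l1_idx=7, l2_idx=0
L1[7] = 0; L2[0][0] = 60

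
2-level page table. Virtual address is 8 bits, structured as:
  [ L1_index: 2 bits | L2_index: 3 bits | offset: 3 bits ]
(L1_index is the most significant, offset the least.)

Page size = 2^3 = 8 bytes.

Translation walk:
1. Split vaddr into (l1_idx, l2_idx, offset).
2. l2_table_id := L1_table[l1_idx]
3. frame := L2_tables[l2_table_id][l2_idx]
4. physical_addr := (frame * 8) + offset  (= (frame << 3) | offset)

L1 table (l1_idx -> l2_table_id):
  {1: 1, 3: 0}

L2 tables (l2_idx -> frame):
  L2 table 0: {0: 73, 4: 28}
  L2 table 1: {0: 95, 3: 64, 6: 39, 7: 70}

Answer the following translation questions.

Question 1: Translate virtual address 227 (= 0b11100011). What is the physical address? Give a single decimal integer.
vaddr = 227 = 0b11100011
Split: l1_idx=3, l2_idx=4, offset=3
L1[3] = 0
L2[0][4] = 28
paddr = 28 * 8 + 3 = 227

Answer: 227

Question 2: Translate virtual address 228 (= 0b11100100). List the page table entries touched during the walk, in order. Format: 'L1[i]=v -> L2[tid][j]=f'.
vaddr = 228 = 0b11100100
Split: l1_idx=3, l2_idx=4, offset=4

Answer: L1[3]=0 -> L2[0][4]=28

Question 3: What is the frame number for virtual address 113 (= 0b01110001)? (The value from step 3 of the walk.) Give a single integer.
vaddr = 113: l1_idx=1, l2_idx=6
L1[1] = 1; L2[1][6] = 39

Answer: 39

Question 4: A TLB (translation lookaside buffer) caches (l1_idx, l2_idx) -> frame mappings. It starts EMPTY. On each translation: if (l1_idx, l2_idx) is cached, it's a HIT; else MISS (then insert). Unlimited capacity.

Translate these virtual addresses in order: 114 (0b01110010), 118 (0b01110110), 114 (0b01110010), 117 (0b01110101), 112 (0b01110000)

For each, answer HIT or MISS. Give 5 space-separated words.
Answer: MISS HIT HIT HIT HIT

Derivation:
vaddr=114: (1,6) not in TLB -> MISS, insert
vaddr=118: (1,6) in TLB -> HIT
vaddr=114: (1,6) in TLB -> HIT
vaddr=117: (1,6) in TLB -> HIT
vaddr=112: (1,6) in TLB -> HIT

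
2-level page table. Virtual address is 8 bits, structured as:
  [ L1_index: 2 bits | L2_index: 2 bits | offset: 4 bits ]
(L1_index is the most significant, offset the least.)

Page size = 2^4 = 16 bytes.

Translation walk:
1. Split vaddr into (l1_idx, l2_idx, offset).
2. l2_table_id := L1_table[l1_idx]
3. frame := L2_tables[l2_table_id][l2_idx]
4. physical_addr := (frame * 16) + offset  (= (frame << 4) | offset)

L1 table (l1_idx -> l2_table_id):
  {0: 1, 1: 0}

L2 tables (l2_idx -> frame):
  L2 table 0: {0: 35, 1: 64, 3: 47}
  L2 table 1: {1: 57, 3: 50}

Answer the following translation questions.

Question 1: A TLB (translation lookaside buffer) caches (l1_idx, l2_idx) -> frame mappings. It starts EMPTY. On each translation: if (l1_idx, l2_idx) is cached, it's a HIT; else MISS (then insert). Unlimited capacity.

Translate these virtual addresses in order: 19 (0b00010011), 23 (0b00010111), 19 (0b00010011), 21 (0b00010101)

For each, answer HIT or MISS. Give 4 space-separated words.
Answer: MISS HIT HIT HIT

Derivation:
vaddr=19: (0,1) not in TLB -> MISS, insert
vaddr=23: (0,1) in TLB -> HIT
vaddr=19: (0,1) in TLB -> HIT
vaddr=21: (0,1) in TLB -> HIT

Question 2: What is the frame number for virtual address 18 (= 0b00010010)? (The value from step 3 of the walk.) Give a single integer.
Answer: 57

Derivation:
vaddr = 18: l1_idx=0, l2_idx=1
L1[0] = 1; L2[1][1] = 57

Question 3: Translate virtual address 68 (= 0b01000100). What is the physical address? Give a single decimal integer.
Answer: 564

Derivation:
vaddr = 68 = 0b01000100
Split: l1_idx=1, l2_idx=0, offset=4
L1[1] = 0
L2[0][0] = 35
paddr = 35 * 16 + 4 = 564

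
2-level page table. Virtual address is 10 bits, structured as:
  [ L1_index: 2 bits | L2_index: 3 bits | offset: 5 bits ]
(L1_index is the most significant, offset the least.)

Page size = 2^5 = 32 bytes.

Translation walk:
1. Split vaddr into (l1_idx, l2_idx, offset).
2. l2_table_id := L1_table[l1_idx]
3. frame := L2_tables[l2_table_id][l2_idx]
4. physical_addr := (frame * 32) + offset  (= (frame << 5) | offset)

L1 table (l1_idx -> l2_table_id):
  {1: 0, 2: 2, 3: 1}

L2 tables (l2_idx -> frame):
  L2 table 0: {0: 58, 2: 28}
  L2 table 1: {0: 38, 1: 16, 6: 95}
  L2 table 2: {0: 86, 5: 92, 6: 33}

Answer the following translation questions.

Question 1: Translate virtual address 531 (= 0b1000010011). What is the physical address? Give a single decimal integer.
vaddr = 531 = 0b1000010011
Split: l1_idx=2, l2_idx=0, offset=19
L1[2] = 2
L2[2][0] = 86
paddr = 86 * 32 + 19 = 2771

Answer: 2771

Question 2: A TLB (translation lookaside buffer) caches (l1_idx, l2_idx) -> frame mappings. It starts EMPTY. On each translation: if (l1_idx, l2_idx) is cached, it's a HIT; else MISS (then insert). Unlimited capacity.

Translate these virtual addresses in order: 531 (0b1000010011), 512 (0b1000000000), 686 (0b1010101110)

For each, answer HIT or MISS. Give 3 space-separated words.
vaddr=531: (2,0) not in TLB -> MISS, insert
vaddr=512: (2,0) in TLB -> HIT
vaddr=686: (2,5) not in TLB -> MISS, insert

Answer: MISS HIT MISS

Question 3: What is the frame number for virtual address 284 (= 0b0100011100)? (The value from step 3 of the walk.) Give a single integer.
vaddr = 284: l1_idx=1, l2_idx=0
L1[1] = 0; L2[0][0] = 58

Answer: 58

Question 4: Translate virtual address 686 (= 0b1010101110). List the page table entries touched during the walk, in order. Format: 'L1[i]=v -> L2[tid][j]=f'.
Answer: L1[2]=2 -> L2[2][5]=92

Derivation:
vaddr = 686 = 0b1010101110
Split: l1_idx=2, l2_idx=5, offset=14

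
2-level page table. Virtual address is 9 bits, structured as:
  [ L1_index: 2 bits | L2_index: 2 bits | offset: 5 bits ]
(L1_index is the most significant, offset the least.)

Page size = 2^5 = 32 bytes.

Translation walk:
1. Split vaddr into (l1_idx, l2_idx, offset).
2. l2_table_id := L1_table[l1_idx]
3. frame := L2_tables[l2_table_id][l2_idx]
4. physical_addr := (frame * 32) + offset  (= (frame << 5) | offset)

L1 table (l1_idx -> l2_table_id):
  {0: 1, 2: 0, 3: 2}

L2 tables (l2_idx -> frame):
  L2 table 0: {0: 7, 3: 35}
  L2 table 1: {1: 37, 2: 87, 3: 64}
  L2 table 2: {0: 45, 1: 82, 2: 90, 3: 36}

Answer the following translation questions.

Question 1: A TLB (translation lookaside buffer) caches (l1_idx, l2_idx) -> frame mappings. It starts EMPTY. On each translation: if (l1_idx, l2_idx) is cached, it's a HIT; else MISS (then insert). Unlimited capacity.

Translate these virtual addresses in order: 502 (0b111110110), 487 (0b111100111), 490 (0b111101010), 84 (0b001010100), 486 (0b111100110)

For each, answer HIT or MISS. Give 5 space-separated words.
vaddr=502: (3,3) not in TLB -> MISS, insert
vaddr=487: (3,3) in TLB -> HIT
vaddr=490: (3,3) in TLB -> HIT
vaddr=84: (0,2) not in TLB -> MISS, insert
vaddr=486: (3,3) in TLB -> HIT

Answer: MISS HIT HIT MISS HIT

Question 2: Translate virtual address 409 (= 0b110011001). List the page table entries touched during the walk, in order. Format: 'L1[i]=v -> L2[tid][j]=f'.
Answer: L1[3]=2 -> L2[2][0]=45

Derivation:
vaddr = 409 = 0b110011001
Split: l1_idx=3, l2_idx=0, offset=25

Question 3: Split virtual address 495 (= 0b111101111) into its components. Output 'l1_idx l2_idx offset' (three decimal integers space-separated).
vaddr = 495 = 0b111101111
  top 2 bits -> l1_idx = 3
  next 2 bits -> l2_idx = 3
  bottom 5 bits -> offset = 15

Answer: 3 3 15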